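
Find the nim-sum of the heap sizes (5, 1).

Compute the nim-sum pairwise:
5 XOR 1 = 4

4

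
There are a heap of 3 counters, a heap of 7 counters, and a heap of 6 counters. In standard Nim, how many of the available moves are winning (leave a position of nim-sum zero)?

3

Nim-sum: 3 ^ 7 ^ 6 = 2.
The overall nim-sum is X = 2. A heap of size p has a winning move iff p XOR X < p (reduce it to p XOR X).
  3: 3 XOR 2 = 1 < 3 — winning move (to 1).
  7: 7 XOR 2 = 5 < 7 — winning move (to 5).
  6: 6 XOR 2 = 4 < 6 — winning move (to 4).
That gives 3 winning moves.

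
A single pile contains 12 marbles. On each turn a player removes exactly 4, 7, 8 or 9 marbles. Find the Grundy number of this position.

3

Build the Grundy sequence with g(k) = mex{g(k−s) : s ∈ {4, 7, 8, 9}, s ≤ k}:
g(0) = mex{} = 0
g(1) = mex{} = 0
g(2) = mex{} = 0
g(3) = mex{} = 0
g(4) = mex{0} = 1
g(5) = mex{0} = 1
g(6) = mex{0} = 1
g(7) = mex{0} = 1
g(8) = mex{0,1} = 2
g(9) = mex{0,1} = 2
g(10) = mex{0,1} = 2
g(11) = mex{0,1} = 2
g(12) = mex{0,1,2} = 3
So g(12) = 3.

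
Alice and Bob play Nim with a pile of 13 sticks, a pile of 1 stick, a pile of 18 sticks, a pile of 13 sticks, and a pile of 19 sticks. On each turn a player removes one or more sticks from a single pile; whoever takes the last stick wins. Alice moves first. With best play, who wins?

Bob wins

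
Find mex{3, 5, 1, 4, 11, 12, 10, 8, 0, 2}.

The values 0, 1, 2, 3, 4, 5 are all present; 6 is the first non-negative integer missing from the set.

6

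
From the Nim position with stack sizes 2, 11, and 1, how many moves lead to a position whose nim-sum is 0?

1

Write each in binary and XOR column by column:
  0010  (2)
  1011  (11)
  0001  (1)
  ----
  1000  (8)
The overall nim-sum is X = 8. A stack of size p has a winning move iff p XOR X < p (reduce it to p XOR X).
  2: 2 XOR 8 = 10 ≥ 2 — no move.
  11: 11 XOR 8 = 3 < 11 — winning move (to 3).
  1: 1 XOR 8 = 9 ≥ 1 — no move.
That gives 1 winning move.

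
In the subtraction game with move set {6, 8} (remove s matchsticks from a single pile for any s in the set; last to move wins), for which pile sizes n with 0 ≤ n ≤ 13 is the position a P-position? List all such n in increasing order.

0, 1, 2, 3, 4, 5

Grundy values for subtraction set {6, 8}:
k:     0  1  2  3  4  5  6  7  8  9 10 11 12 13
g(k):  0  0  0  0  0  0  1  1  1  1  1  1  2  2
The P-positions (g = 0) in 0..13 are 0, 1, 2, 3, 4, 5.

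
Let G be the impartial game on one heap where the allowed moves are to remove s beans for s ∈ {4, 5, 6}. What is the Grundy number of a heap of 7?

1

Grundy values for subtraction set {4, 5, 6}:
k:     0  1  2  3  4  5  6  7
g(k):  0  0  0  0  1  1  1  1
So g(7) = 1.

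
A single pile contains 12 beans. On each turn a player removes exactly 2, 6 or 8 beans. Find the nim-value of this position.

Compute g(0), g(1), … for moves {2, 6, 8}:
k:     0  1  2  3  4  5  6  7  8  9 10 11 12
g(k):  0  0  1  1  0  0  1  1  2  2  3  3  2
So g(12) = 2.

2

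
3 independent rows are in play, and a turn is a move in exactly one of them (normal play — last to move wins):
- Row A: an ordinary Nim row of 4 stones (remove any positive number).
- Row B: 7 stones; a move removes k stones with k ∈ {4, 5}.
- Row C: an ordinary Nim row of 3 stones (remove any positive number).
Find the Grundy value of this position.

Row A is a plain Nim row of size 4, so its Grundy value is 4.
Grundy values for row B (subtraction set {4, 5}):
g(0) = mex{} = 0
g(1) = mex{} = 0
g(2) = mex{} = 0
g(3) = mex{} = 0
g(4) = mex{0} = 1
g(5) = mex{0} = 1
g(6) = mex{0} = 1
g(7) = mex{0} = 1
So g(7) = 1.
Row C is a plain Nim row of size 3, so its Grundy value is 3.
The value of a disjunctive sum is the nim-sum of the parts.
Combined value = 4 ⊕ 1 ⊕ 3 = 6.

6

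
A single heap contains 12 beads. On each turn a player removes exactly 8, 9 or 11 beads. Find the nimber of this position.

1

Build the Grundy sequence with g(k) = mex{g(k−s) : s ∈ {8, 9, 11}, s ≤ k}:
g(0) = mex{} = 0
g(1) = mex{} = 0
g(2) = mex{} = 0
g(3) = mex{} = 0
g(4) = mex{} = 0
g(5) = mex{} = 0
g(6) = mex{} = 0
g(7) = mex{} = 0
g(8) = mex{0} = 1
g(9) = mex{0} = 1
g(10) = mex{0} = 1
g(11) = mex{0} = 1
g(12) = mex{0} = 1
So g(12) = 1.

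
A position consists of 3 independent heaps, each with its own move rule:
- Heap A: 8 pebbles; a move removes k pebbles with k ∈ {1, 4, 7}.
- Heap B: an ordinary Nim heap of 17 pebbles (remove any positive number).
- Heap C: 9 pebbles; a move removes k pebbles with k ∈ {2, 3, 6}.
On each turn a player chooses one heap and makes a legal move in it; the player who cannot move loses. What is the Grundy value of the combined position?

17

For heap A, compute g(0), g(1), … with moves {1, 4, 7}:
k:     0  1  2  3  4  5  6  7  8
g(k):  0  1  0  1  2  0  1  2  0
So g(8) = 0.
Heap B is a plain Nim heap of size 17, so its Grundy value is 17.
For heap C, compute g(0), g(1), … with moves {2, 3, 6}:
k:     0  1  2  3  4  5  6  7  8  9
g(k):  0  0  1  1  2  0  3  1  2  0
So g(9) = 0.
The value of a disjunctive sum is the nim-sum of the parts.
Combined value = 0 ⊕ 17 ⊕ 0 = 17.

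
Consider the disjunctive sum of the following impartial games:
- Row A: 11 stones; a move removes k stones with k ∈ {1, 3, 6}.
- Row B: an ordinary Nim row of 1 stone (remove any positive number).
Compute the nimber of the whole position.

For row A, compute g(0), g(1), … with moves {1, 3, 6}:
g(0) = mex{} = 0
g(1) = mex{0} = 1
g(2) = mex{1} = 0
g(3) = mex{0} = 1
g(4) = mex{1} = 0
g(5) = mex{0} = 1
g(6) = mex{0,1} = 2
g(7) = mex{0,1,2} = 3
g(8) = mex{0,1,3} = 2
g(9) = mex{1,2} = 0
g(10) = mex{0,3} = 1
g(11) = mex{1,2} = 0
So g(11) = 0.
Row B is a plain Nim row of size 1, so its Grundy value is 1.
The value of a disjunctive sum is the nim-sum of the parts.
Combined value = 0 XOR 1 = 1.

1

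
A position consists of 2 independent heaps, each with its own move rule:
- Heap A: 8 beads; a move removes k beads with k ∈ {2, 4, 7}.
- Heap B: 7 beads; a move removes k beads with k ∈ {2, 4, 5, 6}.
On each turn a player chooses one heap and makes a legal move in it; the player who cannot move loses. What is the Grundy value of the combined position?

2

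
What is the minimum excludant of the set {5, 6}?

0

0 is not in the set, so the mex is 0.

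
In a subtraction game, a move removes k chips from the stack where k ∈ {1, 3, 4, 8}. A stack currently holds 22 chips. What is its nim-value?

1

Build the Grundy sequence with g(k) = mex{g(k−s) : s ∈ {1, 3, 4, 8}, s ≤ k}:
k:     0  1  2  3  4  5  6  7  8  9 10 11 12 13 14 15 16 17 18 19 20 21 22
g(k):  0  1  0  1  2  3  2  0  1  0  1  2  3  2  0  1  0  1  2  3  2  0  1
So g(22) = 1.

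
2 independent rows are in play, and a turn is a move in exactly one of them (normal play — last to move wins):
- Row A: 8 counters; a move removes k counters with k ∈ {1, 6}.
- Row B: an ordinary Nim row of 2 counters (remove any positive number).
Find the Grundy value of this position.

For row A, compute g(0), g(1), … with moves {1, 6}:
g(0) = mex{} = 0
g(1) = mex{0} = 1
g(2) = mex{1} = 0
g(3) = mex{0} = 1
g(4) = mex{1} = 0
g(5) = mex{0} = 1
g(6) = mex{0,1} = 2
g(7) = mex{1,2} = 0
g(8) = mex{0} = 1
So g(8) = 1.
Row B is a plain Nim row of size 2, so its Grundy value is 2.
By the Sprague-Grundy theorem, the Grundy value of a sum of independent games is the XOR of the component values.
Combined value = 1 XOR 2 = 3.

3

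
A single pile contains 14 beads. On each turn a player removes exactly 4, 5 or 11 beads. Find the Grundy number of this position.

1

Grundy values for subtraction set {4, 5, 11}:
g(0) = mex{} = 0
g(1) = mex{} = 0
g(2) = mex{} = 0
g(3) = mex{} = 0
g(4) = mex{0} = 1
g(5) = mex{0} = 1
g(6) = mex{0} = 1
g(7) = mex{0} = 1
g(8) = mex{0,1} = 2
g(9) = mex{1} = 0
g(10) = mex{1} = 0
g(11) = mex{0,1} = 2
g(12) = mex{0,1,2} = 3
g(13) = mex{0,2} = 1
g(14) = mex{0} = 1
So g(14) = 1.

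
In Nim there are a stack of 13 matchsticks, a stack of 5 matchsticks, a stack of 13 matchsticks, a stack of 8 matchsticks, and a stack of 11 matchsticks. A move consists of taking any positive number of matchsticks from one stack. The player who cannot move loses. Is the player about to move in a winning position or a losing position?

Winning position

Compute the nim-sum pairwise:
13 ^ 5 = 8
8 ^ 13 = 5
5 ^ 8 = 13
13 ^ 11 = 6
The nim-sum is 6 ≠ 0, so this is an N-position: the player to move can win.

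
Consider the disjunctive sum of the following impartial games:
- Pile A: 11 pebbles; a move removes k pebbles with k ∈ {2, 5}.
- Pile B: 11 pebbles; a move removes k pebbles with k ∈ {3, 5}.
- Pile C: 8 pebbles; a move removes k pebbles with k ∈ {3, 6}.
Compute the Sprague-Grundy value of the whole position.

3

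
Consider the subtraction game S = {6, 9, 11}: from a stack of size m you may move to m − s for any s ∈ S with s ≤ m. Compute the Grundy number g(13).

2

Grundy values for subtraction set {6, 9, 11}:
k:     0  1  2  3  4  5  6  7  8  9 10 11 12 13
g(k):  0  0  0  0  0  0  1  1  1  1  1  1  2  2
So g(13) = 2.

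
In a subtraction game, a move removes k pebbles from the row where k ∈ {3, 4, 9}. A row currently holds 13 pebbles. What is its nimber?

0

Grundy values for subtraction set {3, 4, 9}:
g(0) = mex{} = 0
g(1) = mex{} = 0
g(2) = mex{} = 0
g(3) = mex{0} = 1
g(4) = mex{0} = 1
g(5) = mex{0} = 1
g(6) = mex{0,1} = 2
g(7) = mex{1} = 0
g(8) = mex{1} = 0
g(9) = mex{0,1,2} = 3
g(10) = mex{0,2} = 1
g(11) = mex{0} = 1
g(12) = mex{0,1,3} = 2
g(13) = mex{1,3} = 0
So g(13) = 0.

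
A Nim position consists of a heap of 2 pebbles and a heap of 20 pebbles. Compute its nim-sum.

Nim-sum: 2 ⊕ 20 = 22.

22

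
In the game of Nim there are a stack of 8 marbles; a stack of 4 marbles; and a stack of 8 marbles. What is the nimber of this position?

Nim-sum: 8 XOR 4 XOR 8 = 4.

4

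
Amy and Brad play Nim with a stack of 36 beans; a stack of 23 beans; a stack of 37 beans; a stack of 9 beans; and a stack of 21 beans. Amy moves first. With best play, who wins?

Compute the nim-sum pairwise:
36 ^ 23 = 51
51 ^ 37 = 22
22 ^ 9 = 31
31 ^ 21 = 10
The nim-sum is 10 ≠ 0, so this is an N-position: the player to move can win; Amy has a winning move.

Amy wins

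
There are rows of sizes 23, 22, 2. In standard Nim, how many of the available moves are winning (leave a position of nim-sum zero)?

3

Compute the nim-sum pairwise:
23 ^ 22 = 1
1 ^ 2 = 3
The overall nim-sum is X = 3. A row of size p has a winning move iff p XOR X < p (reduce it to p XOR X).
  23: 23 XOR 3 = 20 < 23 — winning move (to 20).
  22: 22 XOR 3 = 21 < 22 — winning move (to 21).
  2: 2 XOR 3 = 1 < 2 — winning move (to 1).
That gives 3 winning moves.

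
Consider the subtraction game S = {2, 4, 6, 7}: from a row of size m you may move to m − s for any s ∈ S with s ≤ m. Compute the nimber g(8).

Grundy values for subtraction set {2, 4, 6, 7}:
g(0) = mex{} = 0
g(1) = mex{} = 0
g(2) = mex{0} = 1
g(3) = mex{0} = 1
g(4) = mex{0,1} = 2
g(5) = mex{0,1} = 2
g(6) = mex{0,1,2} = 3
g(7) = mex{0,1,2} = 3
g(8) = mex{0,1,2,3} = 4
So g(8) = 4.

4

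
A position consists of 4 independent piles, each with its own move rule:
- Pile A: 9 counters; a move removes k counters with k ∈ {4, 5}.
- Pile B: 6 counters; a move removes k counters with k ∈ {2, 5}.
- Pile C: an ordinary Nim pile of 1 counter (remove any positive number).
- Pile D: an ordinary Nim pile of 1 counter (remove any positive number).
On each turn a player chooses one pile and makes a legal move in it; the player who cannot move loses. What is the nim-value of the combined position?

1

For pile A, compute g(0), g(1), … with moves {4, 5}:
k:     0  1  2  3  4  5  6  7  8  9
g(k):  0  0  0  0  1  1  1  1  2  0
So g(9) = 0.
Grundy values for pile B (subtraction set {2, 5}):
k:     0  1  2  3  4  5  6
g(k):  0  0  1  1  0  2  1
So g(6) = 1.
Pile C is a plain Nim pile of size 1, so its Grundy value is 1.
Pile D is a plain Nim pile of size 1, so its Grundy value is 1.
The value of a disjunctive sum is the nim-sum of the parts.
Combined value = 0 XOR 1 XOR 1 XOR 1 = 1.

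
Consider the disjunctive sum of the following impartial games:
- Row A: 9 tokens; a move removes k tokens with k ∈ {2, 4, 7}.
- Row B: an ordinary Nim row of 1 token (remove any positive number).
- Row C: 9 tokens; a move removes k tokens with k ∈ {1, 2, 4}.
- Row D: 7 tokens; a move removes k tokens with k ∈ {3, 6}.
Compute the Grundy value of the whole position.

3

Grundy values for row A (subtraction set {2, 4, 7}):
g(0) = mex{} = 0
g(1) = mex{} = 0
g(2) = mex{0} = 1
g(3) = mex{0} = 1
g(4) = mex{0,1} = 2
g(5) = mex{0,1} = 2
g(6) = mex{1,2} = 0
g(7) = mex{0,1,2} = 3
g(8) = mex{0,2} = 1
g(9) = mex{1,2,3} = 0
So g(9) = 0.
Row B is a plain Nim row of size 1, so its Grundy value is 1.
Grundy values for row C (subtraction set {1, 2, 4}):
g(0) = mex{} = 0
g(1) = mex{0} = 1
g(2) = mex{0,1} = 2
g(3) = mex{1,2} = 0
g(4) = mex{0,2} = 1
g(5) = mex{0,1} = 2
g(6) = mex{1,2} = 0
g(7) = mex{0,2} = 1
g(8) = mex{0,1} = 2
g(9) = mex{1,2} = 0
So g(9) = 0.
For row D, compute g(0), g(1), … with moves {3, 6}:
k:     0  1  2  3  4  5  6  7
g(k):  0  0  0  1  1  1  2  2
So g(7) = 2.
The value of a disjunctive sum is the nim-sum of the parts.
Combined value = 0 ⊕ 1 ⊕ 0 ⊕ 2 = 3.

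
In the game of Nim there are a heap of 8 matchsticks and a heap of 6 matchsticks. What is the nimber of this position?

14

Compute the nim-sum pairwise:
8 ⊕ 6 = 14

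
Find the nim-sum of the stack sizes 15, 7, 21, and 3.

30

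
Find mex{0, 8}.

0 is in the set but 1 is not, so the mex is 1.

1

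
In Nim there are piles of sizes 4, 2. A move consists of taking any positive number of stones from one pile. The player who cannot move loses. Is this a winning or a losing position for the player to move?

Winning position

Write each in binary and XOR column by column:
  100  (4)
  010  (2)
  ---
  110  (6)
The nim-sum is 6 ≠ 0, so this is an N-position: the player to move can win.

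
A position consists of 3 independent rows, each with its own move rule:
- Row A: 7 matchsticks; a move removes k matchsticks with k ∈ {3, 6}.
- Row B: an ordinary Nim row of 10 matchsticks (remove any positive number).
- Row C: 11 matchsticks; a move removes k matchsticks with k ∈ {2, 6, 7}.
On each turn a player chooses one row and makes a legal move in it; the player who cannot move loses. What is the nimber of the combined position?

Grundy values for row A (subtraction set {3, 6}):
k:     0  1  2  3  4  5  6  7
g(k):  0  0  0  1  1  1  2  2
So g(7) = 2.
Row B is a plain Nim row of size 10, so its Grundy value is 10.
For row C, compute g(0), g(1), … with moves {2, 6, 7}:
g(0) = mex{} = 0
g(1) = mex{} = 0
g(2) = mex{0} = 1
g(3) = mex{0} = 1
g(4) = mex{1} = 0
g(5) = mex{1} = 0
g(6) = mex{0} = 1
g(7) = mex{0} = 1
g(8) = mex{0,1} = 2
g(9) = mex{1} = 0
g(10) = mex{0,1,2} = 3
g(11) = mex{0} = 1
So g(11) = 1.
The value of a disjunctive sum is the nim-sum of the parts.
Combined value = 2 XOR 10 XOR 1 = 9.

9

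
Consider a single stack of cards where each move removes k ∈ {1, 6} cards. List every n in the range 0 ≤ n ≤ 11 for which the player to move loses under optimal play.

Compute g(0), g(1), … for moves {1, 6}:
k:     0  1  2  3  4  5  6  7  8  9 10 11
g(k):  0  1  0  1  0  1  2  0  1  0  1  0
The P-positions (g = 0) in 0..11 are 0, 2, 4, 7, 9, 11.

0, 2, 4, 7, 9, 11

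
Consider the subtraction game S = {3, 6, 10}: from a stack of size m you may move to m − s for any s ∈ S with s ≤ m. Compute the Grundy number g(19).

Build the Grundy sequence with g(k) = mex{g(k−s) : s ∈ {3, 6, 10}, s ≤ k}:
k:     0  1  2  3  4  5  6  7  8  9 10 11 12 13 14 15 16 17 18 19
g(k):  0  0  0  1  1  1  2  2  2  0  3  3  1  0  0  2  1  1  0  2
So g(19) = 2.

2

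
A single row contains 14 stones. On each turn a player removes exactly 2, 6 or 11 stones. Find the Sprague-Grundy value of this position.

3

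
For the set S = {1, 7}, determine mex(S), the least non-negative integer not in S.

0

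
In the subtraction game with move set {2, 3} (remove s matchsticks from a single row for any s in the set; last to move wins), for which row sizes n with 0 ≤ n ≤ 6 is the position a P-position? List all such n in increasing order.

0, 1, 5, 6

Grundy values for subtraction set {2, 3}:
g(0) = mex{} = 0
g(1) = mex{} = 0
g(2) = mex{0} = 1
g(3) = mex{0} = 1
g(4) = mex{0,1} = 2
g(5) = mex{1} = 0
g(6) = mex{1,2} = 0
The P-positions (g = 0) in 0..6 are 0, 1, 5, 6.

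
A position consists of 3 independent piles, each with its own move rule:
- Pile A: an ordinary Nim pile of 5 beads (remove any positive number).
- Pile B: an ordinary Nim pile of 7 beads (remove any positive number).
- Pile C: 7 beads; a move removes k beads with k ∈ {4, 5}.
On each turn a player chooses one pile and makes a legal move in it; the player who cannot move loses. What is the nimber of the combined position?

Pile A is a plain Nim pile of size 5, so its Grundy value is 5.
Pile B is a plain Nim pile of size 7, so its Grundy value is 7.
Build the Grundy sequence for pile C with g(k) = mex{g(k−s) : s ∈ {4, 5}, s ≤ k}:
g(0) = mex{} = 0
g(1) = mex{} = 0
g(2) = mex{} = 0
g(3) = mex{} = 0
g(4) = mex{0} = 1
g(5) = mex{0} = 1
g(6) = mex{0} = 1
g(7) = mex{0} = 1
So g(7) = 1.
The value of a disjunctive sum is the nim-sum of the parts.
Combined value = 5 XOR 7 XOR 1 = 3.

3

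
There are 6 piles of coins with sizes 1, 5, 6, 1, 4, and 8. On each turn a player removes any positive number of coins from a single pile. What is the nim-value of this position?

Compute the nim-sum pairwise:
1 XOR 5 = 4
4 XOR 6 = 2
2 XOR 1 = 3
3 XOR 4 = 7
7 XOR 8 = 15

15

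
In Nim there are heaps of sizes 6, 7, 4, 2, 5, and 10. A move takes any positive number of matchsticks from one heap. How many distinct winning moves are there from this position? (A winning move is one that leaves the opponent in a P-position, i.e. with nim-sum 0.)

Nim-sum: 6 ⊕ 7 ⊕ 4 ⊕ 2 ⊕ 5 ⊕ 10 = 8.
The overall nim-sum is X = 8. A heap of size p has a winning move iff p XOR X < p (reduce it to p XOR X).
  6: 6 XOR 8 = 14 ≥ 6 — no move.
  7: 7 XOR 8 = 15 ≥ 7 — no move.
  4: 4 XOR 8 = 12 ≥ 4 — no move.
  2: 2 XOR 8 = 10 ≥ 2 — no move.
  5: 5 XOR 8 = 13 ≥ 5 — no move.
  10: 10 XOR 8 = 2 < 10 — winning move (to 2).
That gives 1 winning move.

1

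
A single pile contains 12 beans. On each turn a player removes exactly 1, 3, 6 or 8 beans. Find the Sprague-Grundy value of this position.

Compute g(0), g(1), … for moves {1, 3, 6, 8}:
g(0) = mex{} = 0
g(1) = mex{0} = 1
g(2) = mex{1} = 0
g(3) = mex{0} = 1
g(4) = mex{1} = 0
g(5) = mex{0} = 1
g(6) = mex{0,1} = 2
g(7) = mex{0,1,2} = 3
g(8) = mex{0,1,3} = 2
g(9) = mex{1,2} = 0
g(10) = mex{0,3} = 1
g(11) = mex{1,2} = 0
g(12) = mex{0,2} = 1
So g(12) = 1.

1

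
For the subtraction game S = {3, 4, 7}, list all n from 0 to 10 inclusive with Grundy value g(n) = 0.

0, 1, 2, 10

Grundy values for subtraction set {3, 4, 7}:
k:     0  1  2  3  4  5  6  7  8  9 10
g(k):  0  0  0  1  1  1  2  2  2  3  0
The P-positions (g = 0) in 0..10 are 0, 1, 2, 10.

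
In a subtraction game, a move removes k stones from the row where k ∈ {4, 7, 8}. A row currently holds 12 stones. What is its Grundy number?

Build the Grundy sequence with g(k) = mex{g(k−s) : s ∈ {4, 7, 8}, s ≤ k}:
g(0) = mex{} = 0
g(1) = mex{} = 0
g(2) = mex{} = 0
g(3) = mex{} = 0
g(4) = mex{0} = 1
g(5) = mex{0} = 1
g(6) = mex{0} = 1
g(7) = mex{0} = 1
g(8) = mex{0,1} = 2
g(9) = mex{0,1} = 2
g(10) = mex{0,1} = 2
g(11) = mex{0,1} = 2
g(12) = mex{1,2} = 0
So g(12) = 0.

0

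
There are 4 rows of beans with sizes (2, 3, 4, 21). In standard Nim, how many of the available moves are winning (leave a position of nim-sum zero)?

Nim-sum: 2 XOR 3 XOR 4 XOR 21 = 16.
The overall nim-sum is X = 16. A row of size p has a winning move iff p XOR X < p (reduce it to p XOR X).
  2: 2 XOR 16 = 18 ≥ 2 — no move.
  3: 3 XOR 16 = 19 ≥ 3 — no move.
  4: 4 XOR 16 = 20 ≥ 4 — no move.
  21: 21 XOR 16 = 5 < 21 — winning move (to 5).
That gives 1 winning move.

1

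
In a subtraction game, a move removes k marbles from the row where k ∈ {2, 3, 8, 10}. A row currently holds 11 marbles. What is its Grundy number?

3

Build the Grundy sequence with g(k) = mex{g(k−s) : s ∈ {2, 3, 8, 10}, s ≤ k}:
g(0) = mex{} = 0
g(1) = mex{} = 0
g(2) = mex{0} = 1
g(3) = mex{0} = 1
g(4) = mex{0,1} = 2
g(5) = mex{1} = 0
g(6) = mex{1,2} = 0
g(7) = mex{0,2} = 1
g(8) = mex{0} = 1
g(9) = mex{0,1} = 2
g(10) = mex{0,1} = 2
g(11) = mex{0,1,2} = 3
So g(11) = 3.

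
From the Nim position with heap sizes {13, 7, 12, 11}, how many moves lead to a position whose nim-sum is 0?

3

Write each in binary and XOR column by column:
  1101  (13)
  0111  (7)
  1100  (12)
  1011  (11)
  ----
  1101  (13)
The overall nim-sum is X = 13. A heap of size p has a winning move iff p XOR X < p (reduce it to p XOR X).
  13: 13 XOR 13 = 0 < 13 — winning move (to 0).
  7: 7 XOR 13 = 10 ≥ 7 — no move.
  12: 12 XOR 13 = 1 < 12 — winning move (to 1).
  11: 11 XOR 13 = 6 < 11 — winning move (to 6).
That gives 3 winning moves.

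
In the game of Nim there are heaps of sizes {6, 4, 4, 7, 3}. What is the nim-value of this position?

2

Write each in binary and XOR column by column:
  110  (6)
  100  (4)
  100  (4)
  111  (7)
  011  (3)
  ---
  010  (2)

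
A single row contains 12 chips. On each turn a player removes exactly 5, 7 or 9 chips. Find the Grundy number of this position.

2

Build the Grundy sequence with g(k) = mex{g(k−s) : s ∈ {5, 7, 9}, s ≤ k}:
k:     0  1  2  3  4  5  6  7  8  9 10 11 12
g(k):  0  0  0  0  0  1  1  1  1  1  2  2  2
So g(12) = 2.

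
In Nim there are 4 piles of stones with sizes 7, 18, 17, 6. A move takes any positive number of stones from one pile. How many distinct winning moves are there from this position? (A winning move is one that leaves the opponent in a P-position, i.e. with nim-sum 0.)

3

Nim-sum: 7 XOR 18 XOR 17 XOR 6 = 2.
The overall nim-sum is X = 2. A pile of size p has a winning move iff p XOR X < p (reduce it to p XOR X).
  7: 7 XOR 2 = 5 < 7 — winning move (to 5).
  18: 18 XOR 2 = 16 < 18 — winning move (to 16).
  17: 17 XOR 2 = 19 ≥ 17 — no move.
  6: 6 XOR 2 = 4 < 6 — winning move (to 4).
That gives 3 winning moves.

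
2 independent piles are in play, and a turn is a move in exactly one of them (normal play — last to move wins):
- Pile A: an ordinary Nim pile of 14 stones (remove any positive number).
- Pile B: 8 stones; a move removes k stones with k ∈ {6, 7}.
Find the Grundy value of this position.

15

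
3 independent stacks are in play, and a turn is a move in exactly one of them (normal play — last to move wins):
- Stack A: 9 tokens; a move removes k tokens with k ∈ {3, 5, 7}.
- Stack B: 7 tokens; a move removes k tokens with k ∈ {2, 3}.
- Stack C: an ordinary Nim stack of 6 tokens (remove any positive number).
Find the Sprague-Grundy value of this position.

Grundy values for stack A (subtraction set {3, 5, 7}):
g(0) = mex{} = 0
g(1) = mex{} = 0
g(2) = mex{} = 0
g(3) = mex{0} = 1
g(4) = mex{0} = 1
g(5) = mex{0} = 1
g(6) = mex{0,1} = 2
g(7) = mex{0,1} = 2
g(8) = mex{0,1} = 2
g(9) = mex{0,1,2} = 3
So g(9) = 3.
Build the Grundy sequence for stack B with g(k) = mex{g(k−s) : s ∈ {2, 3}, s ≤ k}:
g(0) = mex{} = 0
g(1) = mex{} = 0
g(2) = mex{0} = 1
g(3) = mex{0} = 1
g(4) = mex{0,1} = 2
g(5) = mex{1} = 0
g(6) = mex{1,2} = 0
g(7) = mex{0,2} = 1
So g(7) = 1.
Stack C is a plain Nim stack of size 6, so its Grundy value is 6.
By the Sprague-Grundy theorem, the Grundy value of a sum of independent games is the XOR of the component values.
Combined value = 3 XOR 1 XOR 6 = 4.

4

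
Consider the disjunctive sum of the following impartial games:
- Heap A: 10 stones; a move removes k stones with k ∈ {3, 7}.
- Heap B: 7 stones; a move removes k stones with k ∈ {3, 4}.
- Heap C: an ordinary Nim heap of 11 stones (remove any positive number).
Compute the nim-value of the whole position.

11

Grundy values for heap A (subtraction set {3, 7}):
k:     0  1  2  3  4  5  6  7  8  9 10
g(k):  0  0  0  1  1  1  0  2  2  1  0
So g(10) = 0.
Grundy values for heap B (subtraction set {3, 4}):
k:     0  1  2  3  4  5  6  7
g(k):  0  0  0  1  1  1  2  0
So g(7) = 0.
Heap C is a plain Nim heap of size 11, so its Grundy value is 11.
By the Sprague-Grundy theorem, the Grundy value of a sum of independent games is the XOR of the component values.
Combined value = 0 XOR 0 XOR 11 = 11.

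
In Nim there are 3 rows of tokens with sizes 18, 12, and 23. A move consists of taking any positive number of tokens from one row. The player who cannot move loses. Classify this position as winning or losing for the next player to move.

Winning position

Compute the nim-sum pairwise:
18 ⊕ 12 = 30
30 ⊕ 23 = 9
The nim-sum is 9 ≠ 0, so this is an N-position: the player to move can win.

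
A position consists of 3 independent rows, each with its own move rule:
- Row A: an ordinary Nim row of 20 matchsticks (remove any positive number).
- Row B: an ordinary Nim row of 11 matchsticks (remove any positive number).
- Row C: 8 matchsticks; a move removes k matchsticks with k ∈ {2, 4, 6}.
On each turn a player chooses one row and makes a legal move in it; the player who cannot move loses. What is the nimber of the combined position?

31

Row A is a plain Nim row of size 20, so its Grundy value is 20.
Row B is a plain Nim row of size 11, so its Grundy value is 11.
Build the Grundy sequence for row C with g(k) = mex{g(k−s) : s ∈ {2, 4, 6}, s ≤ k}:
k:     0  1  2  3  4  5  6  7  8
g(k):  0  0  1  1  2  2  3  3  0
So g(8) = 0.
The value of a disjunctive sum is the nim-sum of the parts.
Combined value = 20 ⊕ 11 ⊕ 0 = 31.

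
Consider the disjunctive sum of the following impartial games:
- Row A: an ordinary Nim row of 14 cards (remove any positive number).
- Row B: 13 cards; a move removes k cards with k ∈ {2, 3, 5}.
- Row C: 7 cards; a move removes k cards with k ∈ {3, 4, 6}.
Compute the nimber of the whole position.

15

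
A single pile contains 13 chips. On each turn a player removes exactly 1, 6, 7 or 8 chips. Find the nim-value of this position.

0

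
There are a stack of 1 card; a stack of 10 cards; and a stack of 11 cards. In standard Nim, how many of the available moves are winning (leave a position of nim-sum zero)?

Write each in binary and XOR column by column:
  0001  (1)
  1010  (10)
  1011  (11)
  ----
  0000  (0)
The nim-sum is already 0, so every move leaves a nonzero nim-sum — there are no winning moves.

0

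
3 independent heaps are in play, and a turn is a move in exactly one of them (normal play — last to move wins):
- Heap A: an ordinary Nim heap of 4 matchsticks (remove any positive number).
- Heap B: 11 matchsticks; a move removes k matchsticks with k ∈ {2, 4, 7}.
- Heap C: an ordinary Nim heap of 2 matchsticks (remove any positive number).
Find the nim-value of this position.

7

Heap A is a plain Nim heap of size 4, so its Grundy value is 4.
For heap B, compute g(0), g(1), … with moves {2, 4, 7}:
g(0) = mex{} = 0
g(1) = mex{} = 0
g(2) = mex{0} = 1
g(3) = mex{0} = 1
g(4) = mex{0,1} = 2
g(5) = mex{0,1} = 2
g(6) = mex{1,2} = 0
g(7) = mex{0,1,2} = 3
g(8) = mex{0,2} = 1
g(9) = mex{1,2,3} = 0
g(10) = mex{0,1} = 2
g(11) = mex{0,2,3} = 1
So g(11) = 1.
Heap C is a plain Nim heap of size 2, so its Grundy value is 2.
By the Sprague-Grundy theorem, the Grundy value of a sum of independent games is the XOR of the component values.
Combined value = 4 ⊕ 1 ⊕ 2 = 7.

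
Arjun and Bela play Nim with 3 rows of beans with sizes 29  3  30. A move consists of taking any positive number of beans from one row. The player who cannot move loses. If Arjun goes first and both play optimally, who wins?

In binary:
  11101  (29)
  00011  (3)
  11110  (30)
  -----
  00000  (0)
The nim-sum is 0, so this is a P-position: the player to move is in a losing position under optimal play; Arjun is about to move from it and so loses — Bela wins.

Bela wins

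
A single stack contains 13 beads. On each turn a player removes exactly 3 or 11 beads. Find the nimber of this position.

2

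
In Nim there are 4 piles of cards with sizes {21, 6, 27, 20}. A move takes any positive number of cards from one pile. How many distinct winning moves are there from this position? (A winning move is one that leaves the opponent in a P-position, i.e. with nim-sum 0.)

3

Nim-sum: 21 XOR 6 XOR 27 XOR 20 = 28.
The overall nim-sum is X = 28. A pile of size p has a winning move iff p XOR X < p (reduce it to p XOR X).
  21: 21 XOR 28 = 9 < 21 — winning move (to 9).
  6: 6 XOR 28 = 26 ≥ 6 — no move.
  27: 27 XOR 28 = 7 < 27 — winning move (to 7).
  20: 20 XOR 28 = 8 < 20 — winning move (to 8).
That gives 3 winning moves.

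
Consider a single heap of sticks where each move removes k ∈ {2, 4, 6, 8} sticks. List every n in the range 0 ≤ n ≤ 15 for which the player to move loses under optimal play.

0, 1, 10, 11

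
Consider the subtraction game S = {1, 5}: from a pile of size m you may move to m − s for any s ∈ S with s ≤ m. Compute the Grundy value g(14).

0

Build the Grundy sequence with g(k) = mex{g(k−s) : s ∈ {1, 5}, s ≤ k}:
g(0) = mex{} = 0
g(1) = mex{0} = 1
g(2) = mex{1} = 0
g(3) = mex{0} = 1
g(4) = mex{1} = 0
g(5) = mex{0} = 1
g(6) = mex{1} = 0
g(7) = mex{0} = 1
g(8) = mex{1} = 0
g(9) = mex{0} = 1
g(10) = mex{1} = 0
g(11) = mex{0} = 1
g(12) = mex{1} = 0
g(13) = mex{0} = 1
g(14) = mex{1} = 0
So g(14) = 0.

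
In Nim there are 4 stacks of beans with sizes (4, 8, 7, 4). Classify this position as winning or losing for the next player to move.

Winning position

Write each in binary and XOR column by column:
  0100  (4)
  1000  (8)
  0111  (7)
  0100  (4)
  ----
  1111  (15)
The nim-sum is 15 ≠ 0, so this is an N-position: the player to move can win.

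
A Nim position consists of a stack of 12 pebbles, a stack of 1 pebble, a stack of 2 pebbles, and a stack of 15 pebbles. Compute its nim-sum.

0

Nim-sum: 12 ⊕ 1 ⊕ 2 ⊕ 15 = 0.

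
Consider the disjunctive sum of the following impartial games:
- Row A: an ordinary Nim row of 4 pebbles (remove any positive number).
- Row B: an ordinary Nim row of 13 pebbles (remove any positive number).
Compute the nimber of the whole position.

9

Row A is a plain Nim row of size 4, so its Grundy value is 4.
Row B is a plain Nim row of size 13, so its Grundy value is 13.
The value of a disjunctive sum is the nim-sum of the parts.
Combined value = 4 ⊕ 13 = 9.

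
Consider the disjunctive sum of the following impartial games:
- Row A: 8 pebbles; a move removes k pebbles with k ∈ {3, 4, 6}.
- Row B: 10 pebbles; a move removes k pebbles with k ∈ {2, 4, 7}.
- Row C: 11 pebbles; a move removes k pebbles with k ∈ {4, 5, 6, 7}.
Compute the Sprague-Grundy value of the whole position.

0

Build the Grundy sequence for row A with g(k) = mex{g(k−s) : s ∈ {3, 4, 6}, s ≤ k}:
k:     0  1  2  3  4  5  6  7  8
g(k):  0  0  0  1  1  1  2  2  2
So g(8) = 2.
Build the Grundy sequence for row B with g(k) = mex{g(k−s) : s ∈ {2, 4, 7}, s ≤ k}:
g(0) = mex{} = 0
g(1) = mex{} = 0
g(2) = mex{0} = 1
g(3) = mex{0} = 1
g(4) = mex{0,1} = 2
g(5) = mex{0,1} = 2
g(6) = mex{1,2} = 0
g(7) = mex{0,1,2} = 3
g(8) = mex{0,2} = 1
g(9) = mex{1,2,3} = 0
g(10) = mex{0,1} = 2
So g(10) = 2.
For row C, compute g(0), g(1), … with moves {4, 5, 6, 7}:
k:     0  1  2  3  4  5  6  7  8  9 10 11
g(k):  0  0  0  0  1  1  1  1  2  2  2  0
So g(11) = 0.
By the Sprague-Grundy theorem, the Grundy value of a sum of independent games is the XOR of the component values.
Combined value = 2 ⊕ 2 ⊕ 0 = 0.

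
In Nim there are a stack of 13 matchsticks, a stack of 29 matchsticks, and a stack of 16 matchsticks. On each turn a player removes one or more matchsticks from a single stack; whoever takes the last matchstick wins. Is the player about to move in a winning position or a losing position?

Compute the nim-sum pairwise:
13 ⊕ 29 = 16
16 ⊕ 16 = 0
The nim-sum is 0, so this is a P-position: the player to move is in a losing position under optimal play.

Losing position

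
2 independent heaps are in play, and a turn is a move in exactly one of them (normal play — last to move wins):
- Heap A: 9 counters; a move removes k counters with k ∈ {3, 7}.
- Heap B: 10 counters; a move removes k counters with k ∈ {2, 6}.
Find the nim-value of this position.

0

Grundy values for heap A (subtraction set {3, 7}):
g(0) = mex{} = 0
g(1) = mex{} = 0
g(2) = mex{} = 0
g(3) = mex{0} = 1
g(4) = mex{0} = 1
g(5) = mex{0} = 1
g(6) = mex{1} = 0
g(7) = mex{0,1} = 2
g(8) = mex{0,1} = 2
g(9) = mex{0} = 1
So g(9) = 1.
Grundy values for heap B (subtraction set {2, 6}):
k:     0  1  2  3  4  5  6  7  8  9 10
g(k):  0  0  1  1  0  0  1  1  0  0  1
So g(10) = 1.
The value of a disjunctive sum is the nim-sum of the parts.
Combined value = 1 XOR 1 = 0.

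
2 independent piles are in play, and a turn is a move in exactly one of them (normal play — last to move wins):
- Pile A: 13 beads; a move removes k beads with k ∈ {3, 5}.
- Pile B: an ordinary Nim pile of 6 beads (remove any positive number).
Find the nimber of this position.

7

Grundy values for pile A (subtraction set {3, 5}):
g(0) = mex{} = 0
g(1) = mex{} = 0
g(2) = mex{} = 0
g(3) = mex{0} = 1
g(4) = mex{0} = 1
g(5) = mex{0} = 1
g(6) = mex{0,1} = 2
g(7) = mex{0,1} = 2
g(8) = mex{1} = 0
g(9) = mex{1,2} = 0
g(10) = mex{1,2} = 0
g(11) = mex{0,2} = 1
g(12) = mex{0,2} = 1
g(13) = mex{0} = 1
So g(13) = 1.
Pile B is a plain Nim pile of size 6, so its Grundy value is 6.
By the Sprague-Grundy theorem, the Grundy value of a sum of independent games is the XOR of the component values.
Combined value = 1 ⊕ 6 = 7.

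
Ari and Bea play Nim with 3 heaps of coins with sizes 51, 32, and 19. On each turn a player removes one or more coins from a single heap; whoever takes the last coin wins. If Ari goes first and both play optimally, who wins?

Bea wins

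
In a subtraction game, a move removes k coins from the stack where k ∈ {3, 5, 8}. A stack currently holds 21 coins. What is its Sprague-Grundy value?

Grundy values for subtraction set {3, 5, 8}:
k:     0  1  2  3  4  5  6  7  8  9 10 11 12 13 14 15 16 17 18 19 20 21
g(k):  0  0  0  1  1  1  2  2  2  3  3  0  0  0  1  1  1  2  2  2  3  3
So g(21) = 3.

3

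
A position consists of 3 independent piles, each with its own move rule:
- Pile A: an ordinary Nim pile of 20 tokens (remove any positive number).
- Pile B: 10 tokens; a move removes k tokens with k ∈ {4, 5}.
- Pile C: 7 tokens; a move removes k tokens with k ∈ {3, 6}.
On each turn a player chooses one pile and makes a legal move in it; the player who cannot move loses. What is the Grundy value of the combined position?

22

Pile A is a plain Nim pile of size 20, so its Grundy value is 20.
Grundy values for pile B (subtraction set {4, 5}):
k:     0  1  2  3  4  5  6  7  8  9 10
g(k):  0  0  0  0  1  1  1  1  2  0  0
So g(10) = 0.
Build the Grundy sequence for pile C with g(k) = mex{g(k−s) : s ∈ {3, 6}, s ≤ k}:
k:     0  1  2  3  4  5  6  7
g(k):  0  0  0  1  1  1  2  2
So g(7) = 2.
By the Sprague-Grundy theorem, the Grundy value of a sum of independent games is the XOR of the component values.
Combined value = 20 ⊕ 0 ⊕ 2 = 22.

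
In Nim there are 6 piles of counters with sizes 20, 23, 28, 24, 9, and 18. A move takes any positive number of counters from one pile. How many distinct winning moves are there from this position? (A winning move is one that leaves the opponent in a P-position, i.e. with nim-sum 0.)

5

In binary:
  10100  (20)
  10111  (23)
  11100  (28)
  11000  (24)
  01001  (9)
  10010  (18)
  -----
  11100  (28)
The overall nim-sum is X = 28. A pile of size p has a winning move iff p XOR X < p (reduce it to p XOR X).
  20: 20 XOR 28 = 8 < 20 — winning move (to 8).
  23: 23 XOR 28 = 11 < 23 — winning move (to 11).
  28: 28 XOR 28 = 0 < 28 — winning move (to 0).
  24: 24 XOR 28 = 4 < 24 — winning move (to 4).
  9: 9 XOR 28 = 21 ≥ 9 — no move.
  18: 18 XOR 28 = 14 < 18 — winning move (to 14).
That gives 5 winning moves.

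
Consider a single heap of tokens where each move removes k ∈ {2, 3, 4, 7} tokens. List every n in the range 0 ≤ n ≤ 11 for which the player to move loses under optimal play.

0, 1, 6, 11

Compute g(0), g(1), … for moves {2, 3, 4, 7}:
g(0) = mex{} = 0
g(1) = mex{} = 0
g(2) = mex{0} = 1
g(3) = mex{0} = 1
g(4) = mex{0,1} = 2
g(5) = mex{0,1} = 2
g(6) = mex{1,2} = 0
g(7) = mex{0,1,2} = 3
g(8) = mex{0,2} = 1
g(9) = mex{0,1,2,3} = 4
g(10) = mex{0,1,3} = 2
g(11) = mex{1,2,3,4} = 0
The P-positions (g = 0) in 0..11 are 0, 1, 6, 11.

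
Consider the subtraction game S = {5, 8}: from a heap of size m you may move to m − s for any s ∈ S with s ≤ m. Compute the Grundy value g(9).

Grundy values for subtraction set {5, 8}:
k:     0  1  2  3  4  5  6  7  8  9
g(k):  0  0  0  0  0  1  1  1  1  1
So g(9) = 1.

1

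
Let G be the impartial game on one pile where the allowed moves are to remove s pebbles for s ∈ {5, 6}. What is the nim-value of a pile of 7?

1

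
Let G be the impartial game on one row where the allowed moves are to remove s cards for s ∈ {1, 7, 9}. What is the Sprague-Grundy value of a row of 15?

1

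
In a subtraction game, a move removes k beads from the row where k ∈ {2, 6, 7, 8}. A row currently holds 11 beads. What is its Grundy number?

3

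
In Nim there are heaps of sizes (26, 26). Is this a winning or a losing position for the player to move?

Write each in binary and XOR column by column:
  11010  (26)
  11010  (26)
  -----
  00000  (0)
The nim-sum is 0, so this is a P-position: the player to move is in a losing position under optimal play.

Losing position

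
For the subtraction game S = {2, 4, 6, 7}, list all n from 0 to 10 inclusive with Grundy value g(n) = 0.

0, 1, 9, 10

Grundy values for subtraction set {2, 4, 6, 7}:
k:     0  1  2  3  4  5  6  7  8  9 10
g(k):  0  0  1  1  2  2  3  3  4  0  0
The P-positions (g = 0) in 0..10 are 0, 1, 9, 10.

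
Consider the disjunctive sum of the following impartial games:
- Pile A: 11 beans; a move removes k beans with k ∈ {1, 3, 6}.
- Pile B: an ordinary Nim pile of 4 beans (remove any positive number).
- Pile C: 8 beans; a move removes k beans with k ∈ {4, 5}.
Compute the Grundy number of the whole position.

Grundy values for pile A (subtraction set {1, 3, 6}):
k:     0  1  2  3  4  5  6  7  8  9 10 11
g(k):  0  1  0  1  0  1  2  3  2  0  1  0
So g(11) = 0.
Pile B is a plain Nim pile of size 4, so its Grundy value is 4.
For pile C, compute g(0), g(1), … with moves {4, 5}:
k:     0  1  2  3  4  5  6  7  8
g(k):  0  0  0  0  1  1  1  1  2
So g(8) = 2.
The value of a disjunctive sum is the nim-sum of the parts.
Combined value = 0 ⊕ 4 ⊕ 2 = 6.

6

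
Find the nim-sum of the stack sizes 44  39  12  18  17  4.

Compute the nim-sum pairwise:
44 XOR 39 = 11
11 XOR 12 = 7
7 XOR 18 = 21
21 XOR 17 = 4
4 XOR 4 = 0

0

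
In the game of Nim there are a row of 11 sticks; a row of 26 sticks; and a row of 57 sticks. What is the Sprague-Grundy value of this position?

40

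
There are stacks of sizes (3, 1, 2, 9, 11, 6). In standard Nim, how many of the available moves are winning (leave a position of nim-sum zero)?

1

Nim-sum: 3 ^ 1 ^ 2 ^ 9 ^ 11 ^ 6 = 4.
The overall nim-sum is X = 4. A stack of size p has a winning move iff p XOR X < p (reduce it to p XOR X).
  3: 3 XOR 4 = 7 ≥ 3 — no move.
  1: 1 XOR 4 = 5 ≥ 1 — no move.
  2: 2 XOR 4 = 6 ≥ 2 — no move.
  9: 9 XOR 4 = 13 ≥ 9 — no move.
  11: 11 XOR 4 = 15 ≥ 11 — no move.
  6: 6 XOR 4 = 2 < 6 — winning move (to 2).
That gives 1 winning move.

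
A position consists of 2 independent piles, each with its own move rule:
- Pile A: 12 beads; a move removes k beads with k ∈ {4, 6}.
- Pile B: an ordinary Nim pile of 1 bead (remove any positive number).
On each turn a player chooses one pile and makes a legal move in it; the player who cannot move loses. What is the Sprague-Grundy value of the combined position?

1

Build the Grundy sequence for pile A with g(k) = mex{g(k−s) : s ∈ {4, 6}, s ≤ k}:
k:     0  1  2  3  4  5  6  7  8  9 10 11 12
g(k):  0  0  0  0  1  1  1  1  2  2  0  0  0
So g(12) = 0.
Pile B is a plain Nim pile of size 1, so its Grundy value is 1.
By the Sprague-Grundy theorem, the Grundy value of a sum of independent games is the XOR of the component values.
Combined value = 0 XOR 1 = 1.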